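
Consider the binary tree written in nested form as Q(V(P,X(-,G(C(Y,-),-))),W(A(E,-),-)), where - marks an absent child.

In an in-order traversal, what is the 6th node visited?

In-order visits the left subtree, then the node, then the right subtree.
At Q: go left to V.
  At V: go left to P.
    P is a leaf — visit P.
  Visit V.
  At V: go right to X.
    At X: no left child.
    Visit X.
    At X: go right to G.
      At G: go left to C.
        At C: go left to Y.
          Y is a leaf — visit Y.
        Visit C.
        At C: no right child.
      Visit G.
      At G: no right child.
Visit Q.
At Q: go right to W.
  At W: go left to A.
    At A: go left to E.
      E is a leaf — visit E.
    Visit A.
    At A: no right child.
  Visit W.
  At W: no right child.
Full in-order sequence: P, V, X, Y, C, G, Q, E, A, W.

G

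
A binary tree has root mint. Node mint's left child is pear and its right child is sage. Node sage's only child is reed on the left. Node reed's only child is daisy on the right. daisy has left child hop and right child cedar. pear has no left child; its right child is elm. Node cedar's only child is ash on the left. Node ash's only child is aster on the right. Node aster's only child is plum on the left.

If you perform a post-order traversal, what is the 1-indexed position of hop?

Post-order visits the left subtree, then the right subtree, then the node.
At mint: go left to pear.
  At pear: no left child.
  At pear: go right to elm.
    elm is a leaf — visit elm.
  Visit pear.
At mint: go right to sage.
  At sage: go left to reed.
    At reed: no left child.
    At reed: go right to daisy.
      At daisy: go left to hop.
        hop is a leaf — visit hop.
      At daisy: go right to cedar.
        At cedar: go left to ash.
          At ash: no left child.
          At ash: go right to aster.
            At aster: go left to plum.
              plum is a leaf — visit plum.
            At aster: no right child.
            Visit aster.
          Visit ash.
        At cedar: no right child.
        Visit cedar.
      Visit daisy.
    Visit reed.
  At sage: no right child.
  Visit sage.
Visit mint.
Full post-order sequence: elm, pear, hop, plum, aster, ash, cedar, daisy, reed, sage, mint.

3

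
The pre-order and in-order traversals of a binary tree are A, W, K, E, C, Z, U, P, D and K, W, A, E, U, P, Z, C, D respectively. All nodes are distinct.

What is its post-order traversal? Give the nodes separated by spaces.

The first element of pre-order is the root; it splits in-order into left and right subtrees.
Root A: left subtree has 2 nodes {K, W}, right has 6 {E, U, P, Z, C, D}.
  Root W: left subtree has 1 node {K}, right has 0 { }.
  Root E: left subtree has 0 nodes { }, right has 5 {U, P, Z, C, D}.
    Root C: left subtree has 3 nodes {U, P, Z}, right has 1 {D}.
      Root Z: left subtree has 2 nodes {U, P}, right has 0 { }.
        Root U: left subtree has 0 nodes { }, right has 1 {P}.

K W P U Z D C E A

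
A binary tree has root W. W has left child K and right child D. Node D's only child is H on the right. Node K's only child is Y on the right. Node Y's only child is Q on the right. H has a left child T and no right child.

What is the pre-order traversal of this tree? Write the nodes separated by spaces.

W K Y Q D H T

Pre-order visits the node, then its left subtree, then its right subtree.
Visit W.
At W: go left to K.
  Visit K.
  At K: no left child.
  At K: go right to Y.
    Visit Y.
    At Y: no left child.
    At Y: go right to Q.
      Q is a leaf — visit Q.
At W: go right to D.
  Visit D.
  At D: no left child.
  At D: go right to H.
    Visit H.
    At H: go left to T.
      T is a leaf — visit T.
    At H: no right child.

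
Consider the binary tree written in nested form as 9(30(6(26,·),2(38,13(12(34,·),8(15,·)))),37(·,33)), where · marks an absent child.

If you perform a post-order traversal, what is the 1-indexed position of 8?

Post-order visits the left subtree, then the right subtree, then the node.
At 9: go left to 30.
  At 30: go left to 6.
    At 6: go left to 26.
      26 is a leaf — visit 26.
    At 6: no right child.
    Visit 6.
  At 30: go right to 2.
    At 2: go left to 38.
      38 is a leaf — visit 38.
    At 2: go right to 13.
      At 13: go left to 12.
        At 12: go left to 34.
          34 is a leaf — visit 34.
        At 12: no right child.
        Visit 12.
      At 13: go right to 8.
        At 8: go left to 15.
          15 is a leaf — visit 15.
        At 8: no right child.
        Visit 8.
      Visit 13.
    Visit 2.
  Visit 30.
At 9: go right to 37.
  At 37: no left child.
  At 37: go right to 33.
    33 is a leaf — visit 33.
  Visit 37.
Visit 9.
Full post-order sequence: 26, 6, 38, 34, 12, 15, 8, 13, 2, 30, 33, 37, 9.

7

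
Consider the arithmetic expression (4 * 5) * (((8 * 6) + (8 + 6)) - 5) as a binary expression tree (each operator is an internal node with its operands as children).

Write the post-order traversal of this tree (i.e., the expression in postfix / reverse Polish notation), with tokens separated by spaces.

4 5 * 8 6 * 8 6 + + 5 - *

Post-order on an expression tree gives postfix notation: for each operator, emit left operand, right operand, then the operator.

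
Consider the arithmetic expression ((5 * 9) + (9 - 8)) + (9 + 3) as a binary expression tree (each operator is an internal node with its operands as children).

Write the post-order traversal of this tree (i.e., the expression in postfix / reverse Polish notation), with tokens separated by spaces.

Post-order on an expression tree gives postfix notation: for each operator, emit left operand, right operand, then the operator.

5 9 * 9 8 - + 9 3 + +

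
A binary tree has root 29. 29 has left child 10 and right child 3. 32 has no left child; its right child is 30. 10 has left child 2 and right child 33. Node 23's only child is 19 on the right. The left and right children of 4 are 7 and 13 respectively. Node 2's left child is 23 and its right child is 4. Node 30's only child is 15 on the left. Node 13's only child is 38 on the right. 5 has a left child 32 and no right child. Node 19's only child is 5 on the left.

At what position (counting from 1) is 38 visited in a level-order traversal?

12

Level-order visits nodes level by level from the root, left to right within each level.
Level 0: 29
Level 1: 10, 3
Level 2: 2, 33
Level 3: 23, 4
Level 4: 19, 7, 13
Level 5: 5, 38
Level 6: 32
Level 7: 30
Level 8: 15
Full level-order sequence: 29, 10, 3, 2, 33, 23, 4, 19, 7, 13, 5, 38, 32, 30, 15.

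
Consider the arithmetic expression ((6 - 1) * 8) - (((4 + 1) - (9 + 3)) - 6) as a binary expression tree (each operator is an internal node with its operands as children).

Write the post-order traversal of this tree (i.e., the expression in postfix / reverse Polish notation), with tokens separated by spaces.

Post-order on an expression tree gives postfix notation: for each operator, emit left operand, right operand, then the operator.

6 1 - 8 * 4 1 + 9 3 + - 6 - -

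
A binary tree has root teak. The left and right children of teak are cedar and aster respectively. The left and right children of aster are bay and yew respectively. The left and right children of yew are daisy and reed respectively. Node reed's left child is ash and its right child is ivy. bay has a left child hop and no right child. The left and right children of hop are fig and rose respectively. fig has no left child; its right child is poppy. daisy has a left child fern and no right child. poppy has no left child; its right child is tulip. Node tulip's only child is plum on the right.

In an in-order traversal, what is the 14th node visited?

In-order visits the left subtree, then the node, then the right subtree.
At teak: go left to cedar.
  cedar is a leaf — visit cedar.
Visit teak.
At teak: go right to aster.
  At aster: go left to bay.
    At bay: go left to hop.
      At hop: go left to fig.
        At fig: no left child.
        Visit fig.
        At fig: go right to poppy.
          At poppy: no left child.
          Visit poppy.
          At poppy: go right to tulip.
            At tulip: no left child.
            Visit tulip.
            At tulip: go right to plum.
              plum is a leaf — visit plum.
      Visit hop.
      At hop: go right to rose.
        rose is a leaf — visit rose.
    Visit bay.
    At bay: no right child.
  Visit aster.
  At aster: go right to yew.
    At yew: go left to daisy.
      At daisy: go left to fern.
        fern is a leaf — visit fern.
      Visit daisy.
      At daisy: no right child.
    Visit yew.
    At yew: go right to reed.
      At reed: go left to ash.
        ash is a leaf — visit ash.
      Visit reed.
      At reed: go right to ivy.
        ivy is a leaf — visit ivy.
Full in-order sequence: cedar, teak, fig, poppy, tulip, plum, hop, rose, bay, aster, fern, daisy, yew, ash, reed, ivy.

ash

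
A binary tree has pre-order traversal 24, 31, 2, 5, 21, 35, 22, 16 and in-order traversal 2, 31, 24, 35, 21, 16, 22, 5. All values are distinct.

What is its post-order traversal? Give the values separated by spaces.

2 31 35 16 22 21 5 24

The first element of pre-order is the root; it splits in-order into left and right subtrees.
Root 24: left subtree has 2 nodes {2, 31}, right has 5 {35, 21, 16, 22, 5}.
  Root 31: left subtree has 1 node {2}, right has 0 { }.
  Root 5: left subtree has 4 nodes {35, 21, 16, 22}, right has 0 { }.
    Root 21: left subtree has 1 node {35}, right has 2 {16, 22}.
      Root 22: left subtree has 1 node {16}, right has 0 { }.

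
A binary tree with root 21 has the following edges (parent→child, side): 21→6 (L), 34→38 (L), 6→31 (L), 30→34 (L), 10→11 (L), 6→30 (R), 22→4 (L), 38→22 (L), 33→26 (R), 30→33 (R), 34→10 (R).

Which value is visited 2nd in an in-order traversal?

In-order visits the left subtree, then the node, then the right subtree.
At 21: go left to 6.
  At 6: go left to 31.
    31 is a leaf — visit 31.
  Visit 6.
  At 6: go right to 30.
    At 30: go left to 34.
      At 34: go left to 38.
        At 38: go left to 22.
          At 22: go left to 4.
            4 is a leaf — visit 4.
          Visit 22.
          At 22: no right child.
        Visit 38.
        At 38: no right child.
      Visit 34.
      At 34: go right to 10.
        At 10: go left to 11.
          11 is a leaf — visit 11.
        Visit 10.
        At 10: no right child.
    Visit 30.
    At 30: go right to 33.
      At 33: no left child.
      Visit 33.
      At 33: go right to 26.
        26 is a leaf — visit 26.
Visit 21.
At 21: no right child.
Full in-order sequence: 31, 6, 4, 22, 38, 34, 11, 10, 30, 33, 26, 21.

6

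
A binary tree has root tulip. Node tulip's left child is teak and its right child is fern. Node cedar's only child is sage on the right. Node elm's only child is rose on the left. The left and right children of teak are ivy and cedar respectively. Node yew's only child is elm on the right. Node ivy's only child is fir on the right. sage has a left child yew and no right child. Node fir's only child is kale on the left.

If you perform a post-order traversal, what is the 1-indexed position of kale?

1

Post-order visits the left subtree, then the right subtree, then the node.
At tulip: go left to teak.
  At teak: go left to ivy.
    At ivy: no left child.
    At ivy: go right to fir.
      At fir: go left to kale.
        kale is a leaf — visit kale.
      At fir: no right child.
      Visit fir.
    Visit ivy.
  At teak: go right to cedar.
    At cedar: no left child.
    At cedar: go right to sage.
      At sage: go left to yew.
        At yew: no left child.
        At yew: go right to elm.
          At elm: go left to rose.
            rose is a leaf — visit rose.
          At elm: no right child.
          Visit elm.
        Visit yew.
      At sage: no right child.
      Visit sage.
    Visit cedar.
  Visit teak.
At tulip: go right to fern.
  fern is a leaf — visit fern.
Visit tulip.
Full post-order sequence: kale, fir, ivy, rose, elm, yew, sage, cedar, teak, fern, tulip.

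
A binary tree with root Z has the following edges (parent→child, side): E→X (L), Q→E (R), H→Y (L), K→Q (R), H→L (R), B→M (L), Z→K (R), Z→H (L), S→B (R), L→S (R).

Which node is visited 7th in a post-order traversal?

Post-order visits the left subtree, then the right subtree, then the node.
At Z: go left to H.
  At H: go left to Y.
    Y is a leaf — visit Y.
  At H: go right to L.
    At L: no left child.
    At L: go right to S.
      At S: no left child.
      At S: go right to B.
        At B: go left to M.
          M is a leaf — visit M.
        At B: no right child.
        Visit B.
      Visit S.
    Visit L.
  Visit H.
At Z: go right to K.
  At K: no left child.
  At K: go right to Q.
    At Q: no left child.
    At Q: go right to E.
      At E: go left to X.
        X is a leaf — visit X.
      At E: no right child.
      Visit E.
    Visit Q.
  Visit K.
Visit Z.
Full post-order sequence: Y, M, B, S, L, H, X, E, Q, K, Z.

X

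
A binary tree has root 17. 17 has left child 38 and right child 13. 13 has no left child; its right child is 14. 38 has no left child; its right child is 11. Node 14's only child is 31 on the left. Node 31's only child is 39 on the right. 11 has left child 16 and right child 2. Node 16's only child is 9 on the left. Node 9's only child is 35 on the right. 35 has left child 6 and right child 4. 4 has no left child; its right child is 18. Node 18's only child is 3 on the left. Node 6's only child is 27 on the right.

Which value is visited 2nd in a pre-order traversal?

Pre-order visits the node, then its left subtree, then its right subtree.
Visit 17.
At 17: go left to 38.
  Visit 38.
  At 38: no left child.
  At 38: go right to 11.
    Visit 11.
    At 11: go left to 16.
      Visit 16.
      At 16: go left to 9.
        Visit 9.
        At 9: no left child.
        At 9: go right to 35.
          Visit 35.
          At 35: go left to 6.
            Visit 6.
            At 6: no left child.
            At 6: go right to 27.
              27 is a leaf — visit 27.
          At 35: go right to 4.
            Visit 4.
            At 4: no left child.
            At 4: go right to 18.
              Visit 18.
              At 18: go left to 3.
                3 is a leaf — visit 3.
              At 18: no right child.
      At 16: no right child.
    At 11: go right to 2.
      2 is a leaf — visit 2.
At 17: go right to 13.
  Visit 13.
  At 13: no left child.
  At 13: go right to 14.
    Visit 14.
    At 14: go left to 31.
      Visit 31.
      At 31: no left child.
      At 31: go right to 39.
        39 is a leaf — visit 39.
    At 14: no right child.
Full pre-order sequence: 17, 38, 11, 16, 9, 35, 6, 27, 4, 18, 3, 2, 13, 14, 31, 39.

38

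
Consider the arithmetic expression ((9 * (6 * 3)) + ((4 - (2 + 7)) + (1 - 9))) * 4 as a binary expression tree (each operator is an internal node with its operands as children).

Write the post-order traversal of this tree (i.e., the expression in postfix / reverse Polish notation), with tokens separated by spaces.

9 6 3 * * 4 2 7 + - 1 9 - + + 4 *

Post-order on an expression tree gives postfix notation: for each operator, emit left operand, right operand, then the operator.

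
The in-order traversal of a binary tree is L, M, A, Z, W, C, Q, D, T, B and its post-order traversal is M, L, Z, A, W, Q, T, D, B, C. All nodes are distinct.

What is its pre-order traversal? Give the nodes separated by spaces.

C W A L M Z B D Q T

The last element of post-order is the root; it splits in-order into left and right subtrees.
Root C: left subtree has 5 nodes {L, M, A, Z, W}, right has 4 {Q, D, T, B}.
  Root W: left subtree has 4 nodes {L, M, A, Z}, right has 0 { }.
    Root A: left subtree has 2 nodes {L, M}, right has 1 {Z}.
      Root L: left subtree has 0 nodes { }, right has 1 {M}.
  Root B: left subtree has 3 nodes {Q, D, T}, right has 0 { }.
    Root D: left subtree has 1 node {Q}, right has 1 {T}.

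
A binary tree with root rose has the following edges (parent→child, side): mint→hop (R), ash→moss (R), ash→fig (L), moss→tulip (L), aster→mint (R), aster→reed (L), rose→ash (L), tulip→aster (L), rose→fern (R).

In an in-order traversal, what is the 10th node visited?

In-order visits the left subtree, then the node, then the right subtree.
At rose: go left to ash.
  At ash: go left to fig.
    fig is a leaf — visit fig.
  Visit ash.
  At ash: go right to moss.
    At moss: go left to tulip.
      At tulip: go left to aster.
        At aster: go left to reed.
          reed is a leaf — visit reed.
        Visit aster.
        At aster: go right to mint.
          At mint: no left child.
          Visit mint.
          At mint: go right to hop.
            hop is a leaf — visit hop.
      Visit tulip.
      At tulip: no right child.
    Visit moss.
    At moss: no right child.
Visit rose.
At rose: go right to fern.
  fern is a leaf — visit fern.
Full in-order sequence: fig, ash, reed, aster, mint, hop, tulip, moss, rose, fern.

fern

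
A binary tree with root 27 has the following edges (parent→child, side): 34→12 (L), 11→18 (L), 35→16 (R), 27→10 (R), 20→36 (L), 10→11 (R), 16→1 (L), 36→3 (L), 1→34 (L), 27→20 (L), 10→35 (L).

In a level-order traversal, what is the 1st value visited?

Level-order visits nodes level by level from the root, left to right within each level.
Level 0: 27
Level 1: 20, 10
Level 2: 36, 35, 11
Level 3: 3, 16, 18
Level 4: 1
Level 5: 34
Level 6: 12
Full level-order sequence: 27, 20, 10, 36, 35, 11, 3, 16, 18, 1, 34, 12.

27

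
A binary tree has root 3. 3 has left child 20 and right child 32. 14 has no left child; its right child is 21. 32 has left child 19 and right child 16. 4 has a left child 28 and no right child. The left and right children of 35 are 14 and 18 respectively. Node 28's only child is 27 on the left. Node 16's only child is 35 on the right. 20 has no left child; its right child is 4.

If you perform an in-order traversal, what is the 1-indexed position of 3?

In-order visits the left subtree, then the node, then the right subtree.
At 3: go left to 20.
  At 20: no left child.
  Visit 20.
  At 20: go right to 4.
    At 4: go left to 28.
      At 28: go left to 27.
        27 is a leaf — visit 27.
      Visit 28.
      At 28: no right child.
    Visit 4.
    At 4: no right child.
Visit 3.
At 3: go right to 32.
  At 32: go left to 19.
    19 is a leaf — visit 19.
  Visit 32.
  At 32: go right to 16.
    At 16: no left child.
    Visit 16.
    At 16: go right to 35.
      At 35: go left to 14.
        At 14: no left child.
        Visit 14.
        At 14: go right to 21.
          21 is a leaf — visit 21.
      Visit 35.
      At 35: go right to 18.
        18 is a leaf — visit 18.
Full in-order sequence: 20, 27, 28, 4, 3, 19, 32, 16, 14, 21, 35, 18.

5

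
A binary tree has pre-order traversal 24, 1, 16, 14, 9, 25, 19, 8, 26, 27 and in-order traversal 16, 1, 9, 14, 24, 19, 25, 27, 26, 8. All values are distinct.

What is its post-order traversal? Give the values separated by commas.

The first element of pre-order is the root; it splits in-order into left and right subtrees.
Root 24: left subtree has 4 nodes {16, 1, 9, 14}, right has 5 {19, 25, 27, 26, 8}.
  Root 1: left subtree has 1 node {16}, right has 2 {9, 14}.
    Root 14: left subtree has 1 node {9}, right has 0 { }.
  Root 25: left subtree has 1 node {19}, right has 3 {27, 26, 8}.
    Root 8: left subtree has 2 nodes {27, 26}, right has 0 { }.
      Root 26: left subtree has 1 node {27}, right has 0 { }.

16, 9, 14, 1, 19, 27, 26, 8, 25, 24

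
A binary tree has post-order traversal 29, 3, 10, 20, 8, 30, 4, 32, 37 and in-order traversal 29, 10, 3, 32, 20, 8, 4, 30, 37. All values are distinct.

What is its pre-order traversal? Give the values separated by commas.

37, 32, 10, 29, 3, 4, 8, 20, 30

The last element of post-order is the root; it splits in-order into left and right subtrees.
Root 37: left subtree has 8 nodes {29, 10, 3, 32, 20, 8, 4, 30}, right has 0 { }.
  Root 32: left subtree has 3 nodes {29, 10, 3}, right has 4 {20, 8, 4, 30}.
    Root 10: left subtree has 1 node {29}, right has 1 {3}.
    Root 4: left subtree has 2 nodes {20, 8}, right has 1 {30}.
      Root 8: left subtree has 1 node {20}, right has 0 { }.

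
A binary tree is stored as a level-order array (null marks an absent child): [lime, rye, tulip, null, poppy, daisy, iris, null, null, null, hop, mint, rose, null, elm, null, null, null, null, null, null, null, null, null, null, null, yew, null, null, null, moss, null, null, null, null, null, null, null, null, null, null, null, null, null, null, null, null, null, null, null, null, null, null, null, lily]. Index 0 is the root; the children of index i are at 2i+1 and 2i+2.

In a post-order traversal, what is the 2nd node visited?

Post-order visits the left subtree, then the right subtree, then the node.
At lime: go left to rye.
  At rye: no left child.
  At rye: go right to poppy.
    At poppy: no left child.
    At poppy: go right to hop.
      hop is a leaf — visit hop.
    Visit poppy.
  Visit rye.
At lime: go right to tulip.
  At tulip: go left to daisy.
    At daisy: go left to mint.
      mint is a leaf — visit mint.
    At daisy: go right to rose.
      At rose: no left child.
      At rose: go right to yew.
        At yew: no left child.
        At yew: go right to lily.
          lily is a leaf — visit lily.
        Visit yew.
      Visit rose.
    Visit daisy.
  At tulip: go right to iris.
    At iris: no left child.
    At iris: go right to elm.
      At elm: no left child.
      At elm: go right to moss.
        moss is a leaf — visit moss.
      Visit elm.
    Visit iris.
  Visit tulip.
Visit lime.
Full post-order sequence: hop, poppy, rye, mint, lily, yew, rose, daisy, moss, elm, iris, tulip, lime.

poppy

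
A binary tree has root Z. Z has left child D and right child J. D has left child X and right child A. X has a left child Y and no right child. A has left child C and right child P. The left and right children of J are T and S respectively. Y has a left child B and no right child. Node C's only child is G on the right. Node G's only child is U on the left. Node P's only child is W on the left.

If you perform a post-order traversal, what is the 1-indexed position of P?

Post-order visits the left subtree, then the right subtree, then the node.
At Z: go left to D.
  At D: go left to X.
    At X: go left to Y.
      At Y: go left to B.
        B is a leaf — visit B.
      At Y: no right child.
      Visit Y.
    At X: no right child.
    Visit X.
  At D: go right to A.
    At A: go left to C.
      At C: no left child.
      At C: go right to G.
        At G: go left to U.
          U is a leaf — visit U.
        At G: no right child.
        Visit G.
      Visit C.
    At A: go right to P.
      At P: go left to W.
        W is a leaf — visit W.
      At P: no right child.
      Visit P.
    Visit A.
  Visit D.
At Z: go right to J.
  At J: go left to T.
    T is a leaf — visit T.
  At J: go right to S.
    S is a leaf — visit S.
  Visit J.
Visit Z.
Full post-order sequence: B, Y, X, U, G, C, W, P, A, D, T, S, J, Z.

8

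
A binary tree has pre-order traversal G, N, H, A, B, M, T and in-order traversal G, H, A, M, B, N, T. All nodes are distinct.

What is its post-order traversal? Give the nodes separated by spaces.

M B A H T N G

The first element of pre-order is the root; it splits in-order into left and right subtrees.
Root G: left subtree has 0 nodes { }, right has 6 {H, A, M, B, N, T}.
  Root N: left subtree has 4 nodes {H, A, M, B}, right has 1 {T}.
    Root H: left subtree has 0 nodes { }, right has 3 {A, M, B}.
      Root A: left subtree has 0 nodes { }, right has 2 {M, B}.
        Root B: left subtree has 1 node {M}, right has 0 { }.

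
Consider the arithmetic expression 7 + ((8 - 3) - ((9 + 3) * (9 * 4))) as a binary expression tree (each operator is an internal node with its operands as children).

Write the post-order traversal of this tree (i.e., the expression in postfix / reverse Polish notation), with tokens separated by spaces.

7 8 3 - 9 3 + 9 4 * * - +

Post-order on an expression tree gives postfix notation: for each operator, emit left operand, right operand, then the operator.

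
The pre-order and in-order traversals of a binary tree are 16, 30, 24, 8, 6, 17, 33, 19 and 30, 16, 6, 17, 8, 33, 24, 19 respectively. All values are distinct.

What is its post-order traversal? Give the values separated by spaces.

The first element of pre-order is the root; it splits in-order into left and right subtrees.
Root 16: left subtree has 1 node {30}, right has 6 {6, 17, 8, 33, 24, 19}.
  Root 24: left subtree has 4 nodes {6, 17, 8, 33}, right has 1 {19}.
    Root 8: left subtree has 2 nodes {6, 17}, right has 1 {33}.
      Root 6: left subtree has 0 nodes { }, right has 1 {17}.

30 17 6 33 8 19 24 16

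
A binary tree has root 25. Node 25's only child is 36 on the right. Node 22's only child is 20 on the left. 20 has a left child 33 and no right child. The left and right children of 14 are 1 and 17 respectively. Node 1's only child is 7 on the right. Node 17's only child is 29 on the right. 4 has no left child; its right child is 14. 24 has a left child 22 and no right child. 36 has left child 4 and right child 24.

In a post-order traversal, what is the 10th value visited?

Post-order visits the left subtree, then the right subtree, then the node.
At 25: no left child.
At 25: go right to 36.
  At 36: go left to 4.
    At 4: no left child.
    At 4: go right to 14.
      At 14: go left to 1.
        At 1: no left child.
        At 1: go right to 7.
          7 is a leaf — visit 7.
        Visit 1.
      At 14: go right to 17.
        At 17: no left child.
        At 17: go right to 29.
          29 is a leaf — visit 29.
        Visit 17.
      Visit 14.
    Visit 4.
  At 36: go right to 24.
    At 24: go left to 22.
      At 22: go left to 20.
        At 20: go left to 33.
          33 is a leaf — visit 33.
        At 20: no right child.
        Visit 20.
      At 22: no right child.
      Visit 22.
    At 24: no right child.
    Visit 24.
  Visit 36.
Visit 25.
Full post-order sequence: 7, 1, 29, 17, 14, 4, 33, 20, 22, 24, 36, 25.

24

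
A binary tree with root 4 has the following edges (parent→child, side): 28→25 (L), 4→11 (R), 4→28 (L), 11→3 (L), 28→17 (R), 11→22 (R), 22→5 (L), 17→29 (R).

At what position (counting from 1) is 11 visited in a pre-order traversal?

Pre-order visits the node, then its left subtree, then its right subtree.
Visit 4.
At 4: go left to 28.
  Visit 28.
  At 28: go left to 25.
    25 is a leaf — visit 25.
  At 28: go right to 17.
    Visit 17.
    At 17: no left child.
    At 17: go right to 29.
      29 is a leaf — visit 29.
At 4: go right to 11.
  Visit 11.
  At 11: go left to 3.
    3 is a leaf — visit 3.
  At 11: go right to 22.
    Visit 22.
    At 22: go left to 5.
      5 is a leaf — visit 5.
    At 22: no right child.
Full pre-order sequence: 4, 28, 25, 17, 29, 11, 3, 22, 5.

6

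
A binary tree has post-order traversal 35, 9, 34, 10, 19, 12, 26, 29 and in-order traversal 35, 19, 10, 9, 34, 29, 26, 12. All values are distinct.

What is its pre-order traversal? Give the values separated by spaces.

29 19 35 10 34 9 26 12

The last element of post-order is the root; it splits in-order into left and right subtrees.
Root 29: left subtree has 5 nodes {35, 19, 10, 9, 34}, right has 2 {26, 12}.
  Root 19: left subtree has 1 node {35}, right has 3 {10, 9, 34}.
    Root 10: left subtree has 0 nodes { }, right has 2 {9, 34}.
      Root 34: left subtree has 1 node {9}, right has 0 { }.
  Root 26: left subtree has 0 nodes { }, right has 1 {12}.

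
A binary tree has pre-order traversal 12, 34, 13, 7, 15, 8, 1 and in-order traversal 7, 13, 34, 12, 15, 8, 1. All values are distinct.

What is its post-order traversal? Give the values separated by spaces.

7 13 34 1 8 15 12

The first element of pre-order is the root; it splits in-order into left and right subtrees.
Root 12: left subtree has 3 nodes {7, 13, 34}, right has 3 {15, 8, 1}.
  Root 34: left subtree has 2 nodes {7, 13}, right has 0 { }.
    Root 13: left subtree has 1 node {7}, right has 0 { }.
  Root 15: left subtree has 0 nodes { }, right has 2 {8, 1}.
    Root 8: left subtree has 0 nodes { }, right has 1 {1}.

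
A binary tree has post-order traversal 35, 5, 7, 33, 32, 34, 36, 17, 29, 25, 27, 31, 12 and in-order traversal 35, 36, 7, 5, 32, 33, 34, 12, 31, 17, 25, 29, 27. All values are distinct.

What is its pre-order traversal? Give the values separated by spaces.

The last element of post-order is the root; it splits in-order into left and right subtrees.
Root 12: left subtree has 7 nodes {35, 36, 7, 5, 32, 33, 34}, right has 5 {31, 17, 25, 29, 27}.
  Root 36: left subtree has 1 node {35}, right has 5 {7, 5, 32, 33, 34}.
    Root 34: left subtree has 4 nodes {7, 5, 32, 33}, right has 0 { }.
      Root 32: left subtree has 2 nodes {7, 5}, right has 1 {33}.
        Root 7: left subtree has 0 nodes { }, right has 1 {5}.
  Root 31: left subtree has 0 nodes { }, right has 4 {17, 25, 29, 27}.
    Root 27: left subtree has 3 nodes {17, 25, 29}, right has 0 { }.
      Root 25: left subtree has 1 node {17}, right has 1 {29}.

12 36 35 34 32 7 5 33 31 27 25 17 29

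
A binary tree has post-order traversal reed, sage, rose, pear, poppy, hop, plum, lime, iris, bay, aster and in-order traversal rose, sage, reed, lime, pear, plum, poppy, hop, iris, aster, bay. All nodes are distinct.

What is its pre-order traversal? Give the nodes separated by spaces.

The last element of post-order is the root; it splits in-order into left and right subtrees.
Root aster: left subtree has 9 nodes {rose, sage, reed, lime, pear, plum, poppy, hop, iris}, right has 1 {bay}.
  Root iris: left subtree has 8 nodes {rose, sage, reed, lime, pear, plum, poppy, hop}, right has 0 { }.
    Root lime: left subtree has 3 nodes {rose, sage, reed}, right has 4 {pear, plum, poppy, hop}.
      Root rose: left subtree has 0 nodes { }, right has 2 {sage, reed}.
        Root sage: left subtree has 0 nodes { }, right has 1 {reed}.
      Root plum: left subtree has 1 node {pear}, right has 2 {poppy, hop}.
        Root hop: left subtree has 1 node {poppy}, right has 0 { }.

aster iris lime rose sage reed plum pear hop poppy bay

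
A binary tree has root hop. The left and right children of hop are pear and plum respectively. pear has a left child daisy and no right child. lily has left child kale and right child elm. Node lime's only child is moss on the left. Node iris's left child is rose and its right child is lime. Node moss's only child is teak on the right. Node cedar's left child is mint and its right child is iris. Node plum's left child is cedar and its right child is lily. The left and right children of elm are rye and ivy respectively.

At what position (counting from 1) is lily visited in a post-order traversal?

Post-order visits the left subtree, then the right subtree, then the node.
At hop: go left to pear.
  At pear: go left to daisy.
    daisy is a leaf — visit daisy.
  At pear: no right child.
  Visit pear.
At hop: go right to plum.
  At plum: go left to cedar.
    At cedar: go left to mint.
      mint is a leaf — visit mint.
    At cedar: go right to iris.
      At iris: go left to rose.
        rose is a leaf — visit rose.
      At iris: go right to lime.
        At lime: go left to moss.
          At moss: no left child.
          At moss: go right to teak.
            teak is a leaf — visit teak.
          Visit moss.
        At lime: no right child.
        Visit lime.
      Visit iris.
    Visit cedar.
  At plum: go right to lily.
    At lily: go left to kale.
      kale is a leaf — visit kale.
    At lily: go right to elm.
      At elm: go left to rye.
        rye is a leaf — visit rye.
      At elm: go right to ivy.
        ivy is a leaf — visit ivy.
      Visit elm.
    Visit lily.
  Visit plum.
Visit hop.
Full post-order sequence: daisy, pear, mint, rose, teak, moss, lime, iris, cedar, kale, rye, ivy, elm, lily, plum, hop.

14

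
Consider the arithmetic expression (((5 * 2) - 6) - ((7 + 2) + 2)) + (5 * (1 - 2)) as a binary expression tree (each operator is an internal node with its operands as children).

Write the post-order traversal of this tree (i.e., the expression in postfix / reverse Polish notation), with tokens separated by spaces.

5 2 * 6 - 7 2 + 2 + - 5 1 2 - * +

Post-order on an expression tree gives postfix notation: for each operator, emit left operand, right operand, then the operator.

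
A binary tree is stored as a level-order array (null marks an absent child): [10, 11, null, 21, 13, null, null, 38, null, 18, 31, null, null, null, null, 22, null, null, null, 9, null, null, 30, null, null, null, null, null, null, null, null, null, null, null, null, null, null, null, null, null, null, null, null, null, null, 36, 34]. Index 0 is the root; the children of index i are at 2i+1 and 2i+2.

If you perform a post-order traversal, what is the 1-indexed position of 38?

2

Post-order visits the left subtree, then the right subtree, then the node.
At 10: go left to 11.
  At 11: go left to 21.
    At 21: go left to 38.
      At 38: go left to 22.
        22 is a leaf — visit 22.
      At 38: no right child.
      Visit 38.
    At 21: no right child.
    Visit 21.
  At 11: go right to 13.
    At 13: go left to 18.
      At 18: go left to 9.
        9 is a leaf — visit 9.
      At 18: no right child.
      Visit 18.
    At 13: go right to 31.
      At 31: no left child.
      At 31: go right to 30.
        At 30: go left to 36.
          36 is a leaf — visit 36.
        At 30: go right to 34.
          34 is a leaf — visit 34.
        Visit 30.
      Visit 31.
    Visit 13.
  Visit 11.
At 10: no right child.
Visit 10.
Full post-order sequence: 22, 38, 21, 9, 18, 36, 34, 30, 31, 13, 11, 10.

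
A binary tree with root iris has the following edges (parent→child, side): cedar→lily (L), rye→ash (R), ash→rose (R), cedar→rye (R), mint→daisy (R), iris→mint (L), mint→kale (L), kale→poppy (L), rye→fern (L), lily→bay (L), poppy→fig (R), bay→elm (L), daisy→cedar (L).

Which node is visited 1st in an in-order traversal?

In-order visits the left subtree, then the node, then the right subtree.
At iris: go left to mint.
  At mint: go left to kale.
    At kale: go left to poppy.
      At poppy: no left child.
      Visit poppy.
      At poppy: go right to fig.
        fig is a leaf — visit fig.
    Visit kale.
    At kale: no right child.
  Visit mint.
  At mint: go right to daisy.
    At daisy: go left to cedar.
      At cedar: go left to lily.
        At lily: go left to bay.
          At bay: go left to elm.
            elm is a leaf — visit elm.
          Visit bay.
          At bay: no right child.
        Visit lily.
        At lily: no right child.
      Visit cedar.
      At cedar: go right to rye.
        At rye: go left to fern.
          fern is a leaf — visit fern.
        Visit rye.
        At rye: go right to ash.
          At ash: no left child.
          Visit ash.
          At ash: go right to rose.
            rose is a leaf — visit rose.
    Visit daisy.
    At daisy: no right child.
Visit iris.
At iris: no right child.
Full in-order sequence: poppy, fig, kale, mint, elm, bay, lily, cedar, fern, rye, ash, rose, daisy, iris.

poppy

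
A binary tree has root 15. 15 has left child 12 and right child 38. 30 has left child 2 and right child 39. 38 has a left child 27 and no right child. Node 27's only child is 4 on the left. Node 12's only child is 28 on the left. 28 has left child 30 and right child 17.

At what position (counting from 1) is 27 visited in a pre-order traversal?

9

Pre-order visits the node, then its left subtree, then its right subtree.
Visit 15.
At 15: go left to 12.
  Visit 12.
  At 12: go left to 28.
    Visit 28.
    At 28: go left to 30.
      Visit 30.
      At 30: go left to 2.
        2 is a leaf — visit 2.
      At 30: go right to 39.
        39 is a leaf — visit 39.
    At 28: go right to 17.
      17 is a leaf — visit 17.
  At 12: no right child.
At 15: go right to 38.
  Visit 38.
  At 38: go left to 27.
    Visit 27.
    At 27: go left to 4.
      4 is a leaf — visit 4.
    At 27: no right child.
  At 38: no right child.
Full pre-order sequence: 15, 12, 28, 30, 2, 39, 17, 38, 27, 4.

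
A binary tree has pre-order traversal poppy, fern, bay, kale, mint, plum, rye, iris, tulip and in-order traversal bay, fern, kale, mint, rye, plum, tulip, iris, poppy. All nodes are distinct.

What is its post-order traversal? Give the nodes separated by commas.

bay, rye, tulip, iris, plum, mint, kale, fern, poppy

The first element of pre-order is the root; it splits in-order into left and right subtrees.
Root poppy: left subtree has 8 nodes {bay, fern, kale, mint, rye, plum, tulip, iris}, right has 0 { }.
  Root fern: left subtree has 1 node {bay}, right has 6 {kale, mint, rye, plum, tulip, iris}.
    Root kale: left subtree has 0 nodes { }, right has 5 {mint, rye, plum, tulip, iris}.
      Root mint: left subtree has 0 nodes { }, right has 4 {rye, plum, tulip, iris}.
        Root plum: left subtree has 1 node {rye}, right has 2 {tulip, iris}.
          Root iris: left subtree has 1 node {tulip}, right has 0 { }.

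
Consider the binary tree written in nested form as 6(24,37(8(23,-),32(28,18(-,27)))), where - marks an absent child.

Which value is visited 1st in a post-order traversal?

24

Post-order visits the left subtree, then the right subtree, then the node.
At 6: go left to 24.
  24 is a leaf — visit 24.
At 6: go right to 37.
  At 37: go left to 8.
    At 8: go left to 23.
      23 is a leaf — visit 23.
    At 8: no right child.
    Visit 8.
  At 37: go right to 32.
    At 32: go left to 28.
      28 is a leaf — visit 28.
    At 32: go right to 18.
      At 18: no left child.
      At 18: go right to 27.
        27 is a leaf — visit 27.
      Visit 18.
    Visit 32.
  Visit 37.
Visit 6.
Full post-order sequence: 24, 23, 8, 28, 27, 18, 32, 37, 6.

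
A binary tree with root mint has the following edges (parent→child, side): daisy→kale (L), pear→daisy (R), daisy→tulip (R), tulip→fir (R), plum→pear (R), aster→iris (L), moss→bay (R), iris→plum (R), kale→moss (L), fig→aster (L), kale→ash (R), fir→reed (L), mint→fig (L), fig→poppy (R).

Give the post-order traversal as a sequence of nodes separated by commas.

bay, moss, ash, kale, reed, fir, tulip, daisy, pear, plum, iris, aster, poppy, fig, mint

Post-order visits the left subtree, then the right subtree, then the node.
At mint: go left to fig.
  At fig: go left to aster.
    At aster: go left to iris.
      At iris: no left child.
      At iris: go right to plum.
        At plum: no left child.
        At plum: go right to pear.
          At pear: no left child.
          At pear: go right to daisy.
            At daisy: go left to kale.
              At kale: go left to moss.
                At moss: no left child.
                At moss: go right to bay.
                  bay is a leaf — visit bay.
                Visit moss.
              At kale: go right to ash.
                ash is a leaf — visit ash.
              Visit kale.
            At daisy: go right to tulip.
              At tulip: no left child.
              At tulip: go right to fir.
                At fir: go left to reed.
                  reed is a leaf — visit reed.
                At fir: no right child.
                Visit fir.
              Visit tulip.
            Visit daisy.
          Visit pear.
        Visit plum.
      Visit iris.
    At aster: no right child.
    Visit aster.
  At fig: go right to poppy.
    poppy is a leaf — visit poppy.
  Visit fig.
At mint: no right child.
Visit mint.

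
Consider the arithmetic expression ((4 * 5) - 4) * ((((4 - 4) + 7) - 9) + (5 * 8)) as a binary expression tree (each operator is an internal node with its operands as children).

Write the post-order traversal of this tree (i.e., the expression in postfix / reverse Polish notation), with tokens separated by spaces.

4 5 * 4 - 4 4 - 7 + 9 - 5 8 * + *

Post-order on an expression tree gives postfix notation: for each operator, emit left operand, right operand, then the operator.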